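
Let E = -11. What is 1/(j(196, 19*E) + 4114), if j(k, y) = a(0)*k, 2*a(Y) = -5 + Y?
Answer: 1/3624 ≈ 0.00027594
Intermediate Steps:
a(Y) = -5/2 + Y/2 (a(Y) = (-5 + Y)/2 = -5/2 + Y/2)
j(k, y) = -5*k/2 (j(k, y) = (-5/2 + (½)*0)*k = (-5/2 + 0)*k = -5*k/2)
1/(j(196, 19*E) + 4114) = 1/(-5/2*196 + 4114) = 1/(-490 + 4114) = 1/3624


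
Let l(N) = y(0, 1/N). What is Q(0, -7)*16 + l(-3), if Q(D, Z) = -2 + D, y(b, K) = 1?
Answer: -31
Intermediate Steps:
l(N) = 1
Q(0, -7)*16 + l(-3) = (-2 + 0)*16 + 1 = -2*16 + 1 = -32 + 1 = -31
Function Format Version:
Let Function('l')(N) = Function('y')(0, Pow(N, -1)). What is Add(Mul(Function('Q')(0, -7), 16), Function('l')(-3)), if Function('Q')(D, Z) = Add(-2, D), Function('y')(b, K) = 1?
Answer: -31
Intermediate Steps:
Function('l')(N) = 1
Add(Mul(Function('Q')(0, -7), 16), Function('l')(-3)) = Add(Mul(Add(-2, 0), 16), 1) = Add(Mul(-2, 16), 1) = Add(-32, 1) = -31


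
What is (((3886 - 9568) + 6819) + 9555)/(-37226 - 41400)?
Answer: -5346/39313 ≈ -0.13599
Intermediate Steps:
(((3886 - 9568) + 6819) + 9555)/(-37226 - 41400) = ((-5682 + 6819) + 9555)/(-78626) = (1137 + 9555)*(-1/78626) = 10692*(-1/78626) = -5346/39313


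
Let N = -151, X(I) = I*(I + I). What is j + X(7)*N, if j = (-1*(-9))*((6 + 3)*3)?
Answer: -14555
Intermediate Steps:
X(I) = 2*I² (X(I) = I*(2*I) = 2*I²)
j = 243 (j = 9*(9*3) = 9*27 = 243)
j + X(7)*N = 243 + (2*7²)*(-151) = 243 + (2*49)*(-151) = 243 + 98*(-151) = 243 - 14798 = -14555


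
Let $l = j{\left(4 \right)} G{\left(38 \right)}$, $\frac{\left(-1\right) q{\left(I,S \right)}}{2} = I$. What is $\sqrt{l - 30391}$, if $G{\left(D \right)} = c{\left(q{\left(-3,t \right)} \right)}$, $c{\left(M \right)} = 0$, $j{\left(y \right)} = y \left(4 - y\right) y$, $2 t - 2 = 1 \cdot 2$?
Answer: $i \sqrt{30391} \approx 174.33 i$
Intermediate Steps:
$t = 2$ ($t = 1 + \frac{1 \cdot 2}{2} = 1 + \frac{1}{2} \cdot 2 = 1 + 1 = 2$)
$q{\left(I,S \right)} = - 2 I$
$j{\left(y \right)} = y^{2} \left(4 - y\right)$
$G{\left(D \right)} = 0$
$l = 0$ ($l = 4^{2} \left(4 - 4\right) 0 = 16 \left(4 - 4\right) 0 = 16 \cdot 0 \cdot 0 = 0 \cdot 0 = 0$)
$\sqrt{l - 30391} = \sqrt{0 - 30391} = \sqrt{-30391} = i \sqrt{30391}$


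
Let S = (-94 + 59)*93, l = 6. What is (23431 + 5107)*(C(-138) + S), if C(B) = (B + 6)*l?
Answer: -115493286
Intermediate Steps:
C(B) = 36 + 6*B (C(B) = (B + 6)*6 = (6 + B)*6 = 36 + 6*B)
S = -3255 (S = -35*93 = -3255)
(23431 + 5107)*(C(-138) + S) = (23431 + 5107)*((36 + 6*(-138)) - 3255) = 28538*((36 - 828) - 3255) = 28538*(-792 - 3255) = 28538*(-4047) = -115493286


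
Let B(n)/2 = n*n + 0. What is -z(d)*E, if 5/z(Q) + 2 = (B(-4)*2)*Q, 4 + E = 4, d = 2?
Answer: 0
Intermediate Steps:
B(n) = 2*n**2 (B(n) = 2*(n*n + 0) = 2*(n**2 + 0) = 2*n**2)
E = 0 (E = -4 + 4 = 0)
z(Q) = 5/(-2 + 64*Q) (z(Q) = 5/(-2 + ((2*(-4)**2)*2)*Q) = 5/(-2 + ((2*16)*2)*Q) = 5/(-2 + (32*2)*Q) = 5/(-2 + 64*Q))
-z(d)*E = -5/(2*(-1 + 32*2))*0 = -5/(2*(-1 + 64))*0 = -(5/2)/63*0 = -(5/2)*(1/63)*0 = -5*0/126 = -1*0 = 0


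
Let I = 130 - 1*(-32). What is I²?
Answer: 26244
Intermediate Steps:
I = 162 (I = 130 + 32 = 162)
I² = 162² = 26244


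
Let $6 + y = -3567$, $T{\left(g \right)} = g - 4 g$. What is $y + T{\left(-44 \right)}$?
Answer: $-3441$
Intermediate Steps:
$T{\left(g \right)} = - 3 g$
$y = -3573$ ($y = -6 - 3567 = -3573$)
$y + T{\left(-44 \right)} = -3573 - -132 = -3573 + 132 = -3441$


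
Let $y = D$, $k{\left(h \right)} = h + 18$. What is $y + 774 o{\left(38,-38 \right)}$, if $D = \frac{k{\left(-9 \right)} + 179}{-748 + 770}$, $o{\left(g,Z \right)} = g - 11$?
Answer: $\frac{229972}{11} \approx 20907.0$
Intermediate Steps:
$o{\left(g,Z \right)} = -11 + g$ ($o{\left(g,Z \right)} = g - 11 = -11 + g$)
$k{\left(h \right)} = 18 + h$
$D = \frac{94}{11}$ ($D = \frac{\left(18 - 9\right) + 179}{-748 + 770} = \frac{9 + 179}{22} = 188 \cdot \frac{1}{22} = \frac{94}{11} \approx 8.5455$)
$y = \frac{94}{11} \approx 8.5455$
$y + 774 o{\left(38,-38 \right)} = \frac{94}{11} + 774 \left(-11 + 38\right) = \frac{94}{11} + 774 \cdot 27 = \frac{94}{11} + 20898 = \frac{229972}{11}$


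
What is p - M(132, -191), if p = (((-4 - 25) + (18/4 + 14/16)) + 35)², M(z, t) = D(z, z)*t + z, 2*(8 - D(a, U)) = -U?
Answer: 904409/64 ≈ 14131.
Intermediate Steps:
D(a, U) = 8 + U/2 (D(a, U) = 8 - (-1)*U/2 = 8 + U/2)
M(z, t) = z + t*(8 + z/2) (M(z, t) = (8 + z/2)*t + z = t*(8 + z/2) + z = z + t*(8 + z/2))
p = 8281/64 (p = ((-29 + (18*(¼) + 14*(1/16))) + 35)² = ((-29 + (9/2 + 7/8)) + 35)² = ((-29 + 43/8) + 35)² = (-189/8 + 35)² = (91/8)² = 8281/64 ≈ 129.39)
p - M(132, -191) = 8281/64 - (132 + (½)*(-191)*(16 + 132)) = 8281/64 - (132 + (½)*(-191)*148) = 8281/64 - (132 - 14134) = 8281/64 - 1*(-14002) = 8281/64 + 14002 = 904409/64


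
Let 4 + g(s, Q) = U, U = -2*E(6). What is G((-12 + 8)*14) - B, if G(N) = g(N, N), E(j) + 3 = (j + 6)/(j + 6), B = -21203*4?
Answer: 84812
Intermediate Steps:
B = -84812
E(j) = -2 (E(j) = -3 + (j + 6)/(j + 6) = -3 + (6 + j)/(6 + j) = -3 + 1 = -2)
U = 4 (U = -2*(-2) = 4)
g(s, Q) = 0 (g(s, Q) = -4 + 4 = 0)
G(N) = 0
G((-12 + 8)*14) - B = 0 - 1*(-84812) = 0 + 84812 = 84812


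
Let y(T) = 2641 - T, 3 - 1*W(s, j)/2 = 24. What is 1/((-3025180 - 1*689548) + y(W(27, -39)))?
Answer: -1/3712045 ≈ -2.6939e-7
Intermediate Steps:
W(s, j) = -42 (W(s, j) = 6 - 2*24 = 6 - 48 = -42)
1/((-3025180 - 1*689548) + y(W(27, -39))) = 1/((-3025180 - 1*689548) + (2641 - 1*(-42))) = 1/((-3025180 - 689548) + (2641 + 42)) = 1/(-3714728 + 2683) = 1/(-3712045) = -1/3712045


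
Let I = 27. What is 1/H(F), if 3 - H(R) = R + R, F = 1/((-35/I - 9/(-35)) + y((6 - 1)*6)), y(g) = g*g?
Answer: 424759/1273332 ≈ 0.33358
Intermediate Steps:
y(g) = g**2
F = 945/849518 (F = 1/((-35/27 - 9/(-35)) + ((6 - 1)*6)**2) = 1/((-35*1/27 - 9*(-1/35)) + (5*6)**2) = 1/((-35/27 + 9/35) + 30**2) = 1/(-982/945 + 900) = 1/(849518/945) = 945/849518 ≈ 0.0011124)
H(R) = 3 - 2*R (H(R) = 3 - (R + R) = 3 - 2*R)
1/H(F) = 1/(3 - 2*945/849518) = 1/(3 - 945/424759) = 1/(1273332/424759) = 424759/1273332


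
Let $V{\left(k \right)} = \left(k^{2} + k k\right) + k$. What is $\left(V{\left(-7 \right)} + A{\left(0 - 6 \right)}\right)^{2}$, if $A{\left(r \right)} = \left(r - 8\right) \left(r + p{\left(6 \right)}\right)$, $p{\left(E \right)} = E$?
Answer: $8281$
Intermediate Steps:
$A{\left(r \right)} = \left(-8 + r\right) \left(6 + r\right)$ ($A{\left(r \right)} = \left(r - 8\right) \left(r + 6\right) = \left(-8 + r\right) \left(6 + r\right)$)
$V{\left(k \right)} = k + 2 k^{2}$ ($V{\left(k \right)} = \left(k^{2} + k^{2}\right) + k = 2 k^{2} + k = k + 2 k^{2}$)
$\left(V{\left(-7 \right)} + A{\left(0 - 6 \right)}\right)^{2} = \left(- 7 \left(1 + 2 \left(-7\right)\right) - \left(48 - \left(0 - 6\right)^{2} + 2 \left(0 - 6\right)\right)\right)^{2} = \left(- 7 \left(1 - 14\right) - \left(48 - \left(0 - 6\right)^{2} + 2 \left(0 - 6\right)\right)\right)^{2} = \left(\left(-7\right) \left(-13\right) - \left(36 - 36\right)\right)^{2} = \left(91 + \left(-48 + 36 + 12\right)\right)^{2} = \left(91 + 0\right)^{2} = 91^{2} = 8281$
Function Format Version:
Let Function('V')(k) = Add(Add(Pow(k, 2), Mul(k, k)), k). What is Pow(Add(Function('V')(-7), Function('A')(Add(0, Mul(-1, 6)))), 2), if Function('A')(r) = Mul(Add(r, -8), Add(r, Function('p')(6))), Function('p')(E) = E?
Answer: 8281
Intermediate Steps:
Function('A')(r) = Mul(Add(-8, r), Add(6, r)) (Function('A')(r) = Mul(Add(r, -8), Add(r, 6)) = Mul(Add(-8, r), Add(6, r)))
Function('V')(k) = Add(k, Mul(2, Pow(k, 2))) (Function('V')(k) = Add(Add(Pow(k, 2), Pow(k, 2)), k) = Add(Mul(2, Pow(k, 2)), k) = Add(k, Mul(2, Pow(k, 2))))
Pow(Add(Function('V')(-7), Function('A')(Add(0, Mul(-1, 6)))), 2) = Pow(Add(Mul(-7, Add(1, Mul(2, -7))), Add(-48, Pow(Add(0, Mul(-1, 6)), 2), Mul(-2, Add(0, Mul(-1, 6))))), 2) = Pow(Add(Mul(-7, Add(1, -14)), Add(-48, Pow(Add(0, -6), 2), Mul(-2, Add(0, -6)))), 2) = Pow(Add(Mul(-7, -13), Add(-48, Pow(-6, 2), Mul(-2, -6))), 2) = Pow(Add(91, Add(-48, 36, 12)), 2) = Pow(Add(91, 0), 2) = Pow(91, 2) = 8281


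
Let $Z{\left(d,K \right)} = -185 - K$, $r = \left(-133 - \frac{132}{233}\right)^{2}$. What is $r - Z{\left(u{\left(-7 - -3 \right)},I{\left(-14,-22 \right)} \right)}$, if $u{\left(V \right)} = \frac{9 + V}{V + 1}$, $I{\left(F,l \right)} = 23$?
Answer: $\frac{979808753}{54289} \approx 18048.0$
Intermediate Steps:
$u{\left(V \right)} = \frac{9 + V}{1 + V}$
$r = \frac{968516641}{54289}$ ($r = \left(-133 - \frac{132}{233}\right)^{2} = \left(- \frac{31121}{233}\right)^{2} = \frac{968516641}{54289} \approx 17840.0$)
$r - Z{\left(u{\left(-7 - -3 \right)},I{\left(-14,-22 \right)} \right)} = \frac{968516641}{54289} - \left(-185 - 23\right) = \frac{968516641}{54289} - -208 = \frac{968516641}{54289} + 208 = \frac{979808753}{54289}$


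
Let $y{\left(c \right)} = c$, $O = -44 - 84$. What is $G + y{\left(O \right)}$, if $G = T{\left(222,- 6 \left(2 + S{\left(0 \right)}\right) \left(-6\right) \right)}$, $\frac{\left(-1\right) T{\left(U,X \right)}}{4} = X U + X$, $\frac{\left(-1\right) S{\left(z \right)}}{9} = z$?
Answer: $-64352$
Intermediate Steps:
$S{\left(z \right)} = - 9 z$
$T{\left(U,X \right)} = - 4 X - 4 U X$ ($T{\left(U,X \right)} = - 4 \left(X U + X\right) = - 4 \left(U X + X\right) = - 4 \left(X + U X\right) = - 4 X - 4 U X$)
$O = -128$ ($O = -44 - 84 = -128$)
$G = -64224$ ($G = - 4 - 6 \left(2 - 0\right) \left(-6\right) \left(1 + 222\right) = \left(-4\right) - 6 \left(2 + 0\right) \left(-6\right) 223 = \left(-4\right) \left(-6\right) 2 \left(-6\right) 223 = \left(-4\right) \left(\left(-12\right) \left(-6\right)\right) 223 = \left(-4\right) 72 \cdot 223 = -64224$)
$G + y{\left(O \right)} = -64224 - 128 = -64352$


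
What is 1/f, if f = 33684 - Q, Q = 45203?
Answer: -1/11519 ≈ -8.6813e-5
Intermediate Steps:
f = -11519 (f = 33684 - 1*45203 = 33684 - 45203 = -11519)
1/f = 1/(-11519) = -1/11519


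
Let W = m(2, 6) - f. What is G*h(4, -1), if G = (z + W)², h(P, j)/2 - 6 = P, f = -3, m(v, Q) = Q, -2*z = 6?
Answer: 720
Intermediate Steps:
z = -3 (z = -½*6 = -3)
W = 9 (W = 6 - 1*(-3) = 6 + 3 = 9)
h(P, j) = 12 + 2*P
G = 36 (G = (-3 + 9)² = 6² = 36)
G*h(4, -1) = 36*(12 + 2*4) = 36*(12 + 8) = 36*20 = 720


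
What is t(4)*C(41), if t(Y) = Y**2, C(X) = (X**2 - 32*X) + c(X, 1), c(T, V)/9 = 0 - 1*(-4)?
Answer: 6480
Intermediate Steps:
c(T, V) = 36 (c(T, V) = 9*(0 - 1*(-4)) = 9*(0 + 4) = 9*4 = 36)
C(X) = 36 + X**2 - 32*X (C(X) = (X**2 - 32*X) + 36 = 36 + X**2 - 32*X)
t(4)*C(41) = 4**2*(36 + 41**2 - 32*41) = 16*(36 + 1681 - 1312) = 16*405 = 6480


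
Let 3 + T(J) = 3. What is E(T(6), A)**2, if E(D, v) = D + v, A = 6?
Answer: 36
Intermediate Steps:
T(J) = 0 (T(J) = -3 + 3 = 0)
E(T(6), A)**2 = (0 + 6)**2 = 6**2 = 36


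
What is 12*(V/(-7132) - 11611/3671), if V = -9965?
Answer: -138684411/6545393 ≈ -21.188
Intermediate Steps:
12*(V/(-7132) - 11611/3671) = 12*(-9965/(-7132) - 11611/3671) = 12*(-9965*(-1/7132) - 11611*1/3671) = 12*(9965/7132 - 11611/3671) = 12*(-46228137/26181572) = -138684411/6545393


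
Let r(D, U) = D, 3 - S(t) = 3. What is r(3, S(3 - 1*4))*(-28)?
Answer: -84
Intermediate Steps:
S(t) = 0 (S(t) = 3 - 1*3 = 3 - 3 = 0)
r(3, S(3 - 1*4))*(-28) = 3*(-28) = -84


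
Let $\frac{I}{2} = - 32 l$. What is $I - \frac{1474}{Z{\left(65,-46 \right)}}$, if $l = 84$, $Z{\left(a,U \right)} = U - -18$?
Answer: $- \frac{74527}{14} \approx -5323.4$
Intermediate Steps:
$Z{\left(a,U \right)} = 18 + U$ ($Z{\left(a,U \right)} = U + 18 = 18 + U$)
$I = -5376$ ($I = 2 \left(\left(-32\right) 84\right) = 2 \left(-2688\right) = -5376$)
$I - \frac{1474}{Z{\left(65,-46 \right)}} = -5376 - \frac{1474}{18 - 46} = -5376 - \frac{1474}{-28} = -5376 - - \frac{737}{14} = -5376 + \frac{737}{14} = - \frac{74527}{14}$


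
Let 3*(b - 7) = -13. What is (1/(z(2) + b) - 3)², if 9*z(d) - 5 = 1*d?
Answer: 7056/961 ≈ 7.3424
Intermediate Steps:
b = 8/3 (b = 7 + (⅓)*(-13) = 7 - 13/3 = 8/3 ≈ 2.6667)
z(d) = 5/9 + d/9 (z(d) = 5/9 + (1*d)/9 = 5/9 + d/9)
(1/(z(2) + b) - 3)² = (1/((5/9 + (⅑)*2) + 8/3) - 3)² = (1/((5/9 + 2/9) + 8/3) - 3)² = (1/(7/9 + 8/3) - 3)² = (1/(31/9) - 3)² = (9/31 - 3)² = (-84/31)² = 7056/961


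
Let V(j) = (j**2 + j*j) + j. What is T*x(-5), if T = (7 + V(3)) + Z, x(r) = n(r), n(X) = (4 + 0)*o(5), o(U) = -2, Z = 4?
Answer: -256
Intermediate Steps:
n(X) = -8 (n(X) = (4 + 0)*(-2) = 4*(-2) = -8)
x(r) = -8
V(j) = j + 2*j**2 (V(j) = (j**2 + j**2) + j = 2*j**2 + j = j + 2*j**2)
T = 32 (T = (7 + 3*(1 + 2*3)) + 4 = (7 + 3*(1 + 6)) + 4 = (7 + 3*7) + 4 = (7 + 21) + 4 = 28 + 4 = 32)
T*x(-5) = 32*(-8) = -256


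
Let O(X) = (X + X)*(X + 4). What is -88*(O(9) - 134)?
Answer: -8800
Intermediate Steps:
O(X) = 2*X*(4 + X) (O(X) = (2*X)*(4 + X) = 2*X*(4 + X))
-88*(O(9) - 134) = -88*(2*9*(4 + 9) - 134) = -88*(2*9*13 - 134) = -88*(234 - 134) = -88*100 = -8800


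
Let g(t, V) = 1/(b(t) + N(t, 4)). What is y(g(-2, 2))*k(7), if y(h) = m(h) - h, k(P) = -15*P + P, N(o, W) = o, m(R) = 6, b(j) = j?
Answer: -1225/2 ≈ -612.50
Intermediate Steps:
k(P) = -14*P
g(t, V) = 1/(2*t) (g(t, V) = 1/(t + t) = 1/(2*t))
y(h) = 6 - h
y(g(-2, 2))*k(7) = (6 - 1/(2*(-2)))*(-14*7) = (6 - (-1)/(2*2))*(-98) = (6 - 1*(-¼))*(-98) = (6 + ¼)*(-98) = (25/4)*(-98) = -1225/2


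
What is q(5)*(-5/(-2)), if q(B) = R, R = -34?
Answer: -85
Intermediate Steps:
q(B) = -34
q(5)*(-5/(-2)) = -(-170)/(-2) = -(-170)*(-1)/2 = -34*5/2 = -85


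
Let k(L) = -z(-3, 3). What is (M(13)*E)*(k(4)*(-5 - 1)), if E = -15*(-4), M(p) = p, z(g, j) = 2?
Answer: 9360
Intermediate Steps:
k(L) = -2 (k(L) = -1*2 = -2)
E = 60
(M(13)*E)*(k(4)*(-5 - 1)) = (13*60)*(-2*(-5 - 1)) = 780*(-2*(-6)) = 780*12 = 9360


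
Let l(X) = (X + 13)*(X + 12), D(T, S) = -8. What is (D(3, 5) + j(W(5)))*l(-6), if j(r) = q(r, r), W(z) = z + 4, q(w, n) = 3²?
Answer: 42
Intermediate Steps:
q(w, n) = 9
W(z) = 4 + z
l(X) = (12 + X)*(13 + X) (l(X) = (13 + X)*(12 + X) = (12 + X)*(13 + X))
j(r) = 9
(D(3, 5) + j(W(5)))*l(-6) = (-8 + 9)*(156 + (-6)² + 25*(-6)) = 1*(156 + 36 - 150) = 1*42 = 42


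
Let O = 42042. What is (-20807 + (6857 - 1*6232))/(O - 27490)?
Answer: -10091/7276 ≈ -1.3869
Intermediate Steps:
(-20807 + (6857 - 1*6232))/(O - 27490) = (-20807 + (6857 - 1*6232))/(42042 - 27490) = (-20807 + (6857 - 6232))/14552 = (-20807 + 625)*(1/14552) = -20182*1/14552 = -10091/7276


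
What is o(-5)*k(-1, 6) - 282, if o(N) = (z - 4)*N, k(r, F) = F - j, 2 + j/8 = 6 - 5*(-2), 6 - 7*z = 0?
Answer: -13634/7 ≈ -1947.7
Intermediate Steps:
z = 6/7 (z = 6/7 - 1/7*0 = 6/7 + 0 = 6/7 ≈ 0.85714)
j = 112 (j = -16 + 8*(6 - 5*(-2)) = -16 + 8*(6 + 10) = -16 + 8*16 = -16 + 128 = 112)
k(r, F) = -112 + F (k(r, F) = F - 1*112 = F - 112 = -112 + F)
o(N) = -22*N/7 (o(N) = (6/7 - 4)*N = -22*N/7)
o(-5)*k(-1, 6) - 282 = (-22/7*(-5))*(-112 + 6) - 282 = (110/7)*(-106) - 282 = -11660/7 - 282 = -13634/7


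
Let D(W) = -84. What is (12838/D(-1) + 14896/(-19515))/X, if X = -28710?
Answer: 5994877/1120551300 ≈ 0.0053499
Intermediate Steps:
(12838/D(-1) + 14896/(-19515))/X = (12838/(-84) + 14896/(-19515))/(-28710) = (12838*(-1/84) + 14896*(-1/19515))*(-1/28710) = (-917/6 - 14896/19515)*(-1/28710) = -5994877/39030*(-1/28710) = 5994877/1120551300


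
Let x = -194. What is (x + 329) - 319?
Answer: -184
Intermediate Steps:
(x + 329) - 319 = (-194 + 329) - 319 = 135 - 319 = -184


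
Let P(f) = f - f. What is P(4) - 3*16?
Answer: -48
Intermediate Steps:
P(f) = 0
P(4) - 3*16 = 0 - 3*16 = 0 - 48 = -48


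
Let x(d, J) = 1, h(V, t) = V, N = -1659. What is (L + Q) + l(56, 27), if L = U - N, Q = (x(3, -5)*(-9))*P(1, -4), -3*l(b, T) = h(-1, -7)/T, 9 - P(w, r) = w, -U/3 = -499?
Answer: 249805/81 ≈ 3084.0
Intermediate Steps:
U = 1497 (U = -3*(-499) = 1497)
P(w, r) = 9 - w
l(b, T) = 1/(3*T) (l(b, T) = -(-1)/(3*T) = 1/(3*T))
Q = -72 (Q = (1*(-9))*(9 - 1*1) = -9*(9 - 1) = -9*8 = -72)
L = 3156 (L = 1497 - 1*(-1659) = 1497 + 1659 = 3156)
(L + Q) + l(56, 27) = (3156 - 72) + (⅓)/27 = 3084 + (⅓)*(1/27) = 3084 + 1/81 = 249805/81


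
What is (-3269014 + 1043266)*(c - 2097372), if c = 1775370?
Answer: 716695307496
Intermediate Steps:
(-3269014 + 1043266)*(c - 2097372) = (-3269014 + 1043266)*(1775370 - 2097372) = -2225748*(-322002) = 716695307496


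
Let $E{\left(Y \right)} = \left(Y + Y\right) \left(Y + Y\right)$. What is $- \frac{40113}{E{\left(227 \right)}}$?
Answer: $- \frac{40113}{206116} \approx -0.19461$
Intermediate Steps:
$E{\left(Y \right)} = 4 Y^{2}$ ($E{\left(Y \right)} = 2 Y 2 Y = 4 Y^{2}$)
$- \frac{40113}{E{\left(227 \right)}} = - \frac{40113}{4 \cdot 227^{2}} = - \frac{40113}{4 \cdot 51529} = - \frac{40113}{206116}$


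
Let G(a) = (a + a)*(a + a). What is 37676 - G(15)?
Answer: 36776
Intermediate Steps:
G(a) = 4*a² (G(a) = (2*a)*(2*a) = 4*a²)
37676 - G(15) = 37676 - 4*15² = 37676 - 4*225 = 37676 - 1*900 = 37676 - 900 = 36776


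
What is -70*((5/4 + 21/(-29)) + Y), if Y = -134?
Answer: 541905/58 ≈ 9343.2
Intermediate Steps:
-70*((5/4 + 21/(-29)) + Y) = -70*((5/4 + 21/(-29)) - 134) = -70*((5*(¼) + 21*(-1/29)) - 134) = -70*((5/4 - 21/29) - 134) = -70*(61/116 - 134) = -70*(-15483/116) = 541905/58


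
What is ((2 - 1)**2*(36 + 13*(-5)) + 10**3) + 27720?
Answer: 28691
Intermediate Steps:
((2 - 1)**2*(36 + 13*(-5)) + 10**3) + 27720 = (1**2*(36 - 65) + 1000) + 27720 = (1*(-29) + 1000) + 27720 = (-29 + 1000) + 27720 = 971 + 27720 = 28691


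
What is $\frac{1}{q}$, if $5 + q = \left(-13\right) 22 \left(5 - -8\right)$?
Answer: $- \frac{1}{3723} \approx -0.0002686$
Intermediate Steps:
$q = -3723$ ($q = -5 + \left(-13\right) 22 \left(5 - -8\right) = -5 - 286 \left(5 + 8\right) = -5 - 3718 = -3723$)
$\frac{1}{q} = \frac{1}{-3723} = - \frac{1}{3723}$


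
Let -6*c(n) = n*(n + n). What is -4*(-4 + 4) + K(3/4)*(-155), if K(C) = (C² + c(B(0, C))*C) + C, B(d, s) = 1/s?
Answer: -19375/144 ≈ -134.55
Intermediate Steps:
c(n) = -n²/3 (c(n) = -n*(n + n)/6 = -n*2*n/6 = -n²/3)
K(C) = C + C² - 1/(3*C) (K(C) = (C² + (-1/(3*C²))*C) + C = (C² - 1/(3*C)) + C = C + C² - 1/(3*C))
-4*(-4 + 4) + K(3/4)*(-155) = -4*(-4 + 4) + (3/4 + (3/4)² - 1/(3*(3/4)))*(-155) = -4*0 + (3*(¼) + (3*(¼))² - 1/(3*(3*(¼))))*(-155) = 0 + (¾ + (¾)² - 1/(3*¾))*(-155) = 0 + (¾ + 9/16 - ⅓*4/3)*(-155) = 0 + (¾ + 9/16 - 4/9)*(-155) = 0 + (125/144)*(-155) = 0 - 19375/144 = -19375/144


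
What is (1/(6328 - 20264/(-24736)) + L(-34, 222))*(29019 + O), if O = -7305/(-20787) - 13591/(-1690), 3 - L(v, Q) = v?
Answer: 22404280314203455/20860243794 ≈ 1.0740e+6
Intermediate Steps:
L(v, Q) = 3 - v
O = 44737/5330 (O = -7305*(-1/20787) - 13591*(-1/1690) = 2435/6929 + 13591/1690 = 44737/5330 ≈ 8.3934)
(1/(6328 - 20264/(-24736)) + L(-34, 222))*(29019 + O) = (1/(6328 - 20264/(-24736)) + (3 - 1*(-34)))*(29019 + 44737/5330) = (1/(6328 - 20264*(-1/24736)) + (3 + 34))*(154716007/5330) = (1/(6328 + 2533/3092) + 37)*(154716007/5330) = (1/(19568709/3092) + 37)*(154716007/5330) = (3092/19568709 + 37)*(154716007/5330) = (724045325/19568709)*(154716007/5330) = 22404280314203455/20860243794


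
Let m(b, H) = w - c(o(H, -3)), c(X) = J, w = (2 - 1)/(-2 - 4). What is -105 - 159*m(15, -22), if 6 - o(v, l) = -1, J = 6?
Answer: 1751/2 ≈ 875.50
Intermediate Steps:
o(v, l) = 7 (o(v, l) = 6 - 1*(-1) = 6 + 1 = 7)
w = -1/6 (w = 1/(-6) = 1*(-1/6) = -1/6 ≈ -0.16667)
c(X) = 6
m(b, H) = -37/6 (m(b, H) = -1/6 - 1*6 = -1/6 - 6 = -37/6)
-105 - 159*m(15, -22) = -105 - 159*(-37/6) = -105 + 1961/2 = 1751/2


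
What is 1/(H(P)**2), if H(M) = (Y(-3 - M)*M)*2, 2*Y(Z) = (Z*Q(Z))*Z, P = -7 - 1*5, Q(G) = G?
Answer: 1/76527504 ≈ 1.3067e-8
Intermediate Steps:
P = -12 (P = -7 - 5 = -12)
Y(Z) = Z**3/2 (Y(Z) = ((Z*Z)*Z)/2 = (Z**2*Z)/2 = Z**3/2)
H(M) = M*(-3 - M)**3 (H(M) = (((-3 - M)**3/2)*M)*2 = (M*(-3 - M)**3/2)*2 = M*(-3 - M)**3)
1/(H(P)**2) = 1/((-1*(-12)*(3 - 12)**3)**2) = 1/((-1*(-12)*(-9)**3)**2) = 1/((-1*(-12)*(-729))**2) = 1/((-8748)**2) = 1/76527504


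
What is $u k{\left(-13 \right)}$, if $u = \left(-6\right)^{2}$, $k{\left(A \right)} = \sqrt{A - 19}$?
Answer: $144 i \sqrt{2} \approx 203.65 i$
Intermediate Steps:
$k{\left(A \right)} = \sqrt{-19 + A}$
$u = 36$
$u k{\left(-13 \right)} = 36 \sqrt{-19 - 13} = 36 \sqrt{-32} = 36 \cdot 4 i \sqrt{2} = 144 i \sqrt{2}$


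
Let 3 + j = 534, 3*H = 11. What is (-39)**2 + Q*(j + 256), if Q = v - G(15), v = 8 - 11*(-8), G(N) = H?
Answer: 222562/3 ≈ 74187.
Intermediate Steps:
H = 11/3 (H = (1/3)*11 = 11/3 ≈ 3.6667)
G(N) = 11/3
j = 531 (j = -3 + 534 = 531)
v = 96 (v = 8 + 88 = 96)
Q = 277/3 (Q = 96 - 1*11/3 = 96 - 11/3 = 277/3 ≈ 92.333)
(-39)**2 + Q*(j + 256) = (-39)**2 + 277*(531 + 256)/3 = 1521 + (277/3)*787 = 1521 + 217999/3 = 222562/3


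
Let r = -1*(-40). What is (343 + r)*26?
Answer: 9958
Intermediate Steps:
r = 40
(343 + r)*26 = (343 + 40)*26 = 383*26 = 9958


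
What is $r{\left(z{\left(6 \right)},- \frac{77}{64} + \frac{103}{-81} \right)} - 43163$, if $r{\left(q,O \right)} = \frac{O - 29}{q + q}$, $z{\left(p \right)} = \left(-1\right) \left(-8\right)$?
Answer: $- \frac{3580275037}{82944} \approx -43165.0$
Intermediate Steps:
$z{\left(p \right)} = 8$
$r{\left(q,O \right)} = \frac{-29 + O}{2 q}$
$r{\left(z{\left(6 \right)},- \frac{77}{64} + \frac{103}{-81} \right)} - 43163 = \frac{-29 + \left(- \frac{77}{64} + \frac{103}{-81}\right)}{2 \cdot 8} - 43163 = \frac{1}{2} \cdot \frac{1}{8} \left(-29 + \left(\left(-77\right) \frac{1}{64} + 103 \left(- \frac{1}{81}\right)\right)\right) - 43163 = \frac{1}{2} \cdot \frac{1}{8} \left(-29 - \frac{12829}{5184}\right) - 43163 = \frac{1}{2} \cdot \frac{1}{8} \left(- \frac{163165}{5184}\right) - 43163 = - \frac{163165}{82944} - 43163 = - \frac{3580275037}{82944}$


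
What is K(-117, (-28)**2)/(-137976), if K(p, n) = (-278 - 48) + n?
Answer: -229/68988 ≈ -0.0033194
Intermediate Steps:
K(p, n) = -326 + n
K(-117, (-28)**2)/(-137976) = (-326 + (-28)**2)/(-137976) = (-326 + 784)*(-1/137976) = 458*(-1/137976) = -229/68988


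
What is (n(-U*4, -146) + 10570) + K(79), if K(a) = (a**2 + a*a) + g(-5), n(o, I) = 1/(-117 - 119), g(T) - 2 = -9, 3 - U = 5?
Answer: 5438619/236 ≈ 23045.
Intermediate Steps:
U = -2 (U = 3 - 1*5 = 3 - 5 = -2)
g(T) = -7 (g(T) = 2 - 9 = -7)
n(o, I) = -1/236 (n(o, I) = 1/(-236) = -1/236)
K(a) = -7 + 2*a**2 (K(a) = (a**2 + a*a) - 7 = (a**2 + a**2) - 7 = 2*a**2 - 7 = -7 + 2*a**2)
(n(-U*4, -146) + 10570) + K(79) = (-1/236 + 10570) + (-7 + 2*79**2) = 2494519/236 + (-7 + 2*6241) = 2494519/236 + (-7 + 12482) = 2494519/236 + 12475 = 5438619/236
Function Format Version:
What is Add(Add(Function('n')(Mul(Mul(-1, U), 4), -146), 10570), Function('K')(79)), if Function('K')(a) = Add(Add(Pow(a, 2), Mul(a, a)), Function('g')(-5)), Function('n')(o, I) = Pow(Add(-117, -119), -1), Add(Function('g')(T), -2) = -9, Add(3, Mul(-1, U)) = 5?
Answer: Rational(5438619, 236) ≈ 23045.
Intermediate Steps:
U = -2 (U = Add(3, Mul(-1, 5)) = Add(3, -5) = -2)
Function('g')(T) = -7 (Function('g')(T) = Add(2, -9) = -7)
Function('n')(o, I) = Rational(-1, 236) (Function('n')(o, I) = Pow(-236, -1) = Rational(-1, 236))
Function('K')(a) = Add(-7, Mul(2, Pow(a, 2))) (Function('K')(a) = Add(Add(Pow(a, 2), Mul(a, a)), -7) = Add(Add(Pow(a, 2), Pow(a, 2)), -7) = Add(Mul(2, Pow(a, 2)), -7) = Add(-7, Mul(2, Pow(a, 2))))
Add(Add(Function('n')(Mul(Mul(-1, U), 4), -146), 10570), Function('K')(79)) = Add(Add(Rational(-1, 236), 10570), Add(-7, Mul(2, Pow(79, 2)))) = Add(Rational(2494519, 236), Add(-7, Mul(2, 6241))) = Add(Rational(2494519, 236), Add(-7, 12482)) = Add(Rational(2494519, 236), 12475) = Rational(5438619, 236)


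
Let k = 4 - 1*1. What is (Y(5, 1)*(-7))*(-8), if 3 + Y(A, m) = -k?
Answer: -336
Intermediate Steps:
k = 3 (k = 4 - 1 = 3)
Y(A, m) = -6 (Y(A, m) = -3 - 1*3 = -3 - 3 = -6)
(Y(5, 1)*(-7))*(-8) = -6*(-7)*(-8) = 42*(-8) = -336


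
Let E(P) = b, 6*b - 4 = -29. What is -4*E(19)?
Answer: 50/3 ≈ 16.667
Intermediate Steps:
b = -25/6 (b = ⅔ + (⅙)*(-29) = ⅔ - 29/6 = -25/6 ≈ -4.1667)
E(P) = -25/6
-4*E(19) = -4*(-25/6) = 50/3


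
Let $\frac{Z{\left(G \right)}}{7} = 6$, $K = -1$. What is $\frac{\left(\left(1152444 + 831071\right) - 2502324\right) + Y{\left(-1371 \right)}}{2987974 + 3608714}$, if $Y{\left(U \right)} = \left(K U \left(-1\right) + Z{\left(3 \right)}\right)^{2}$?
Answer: $\frac{155929}{824586} \approx 0.1891$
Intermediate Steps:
$Z{\left(G \right)} = 42$ ($Z{\left(G \right)} = 7 \cdot 6 = 42$)
$Y{\left(U \right)} = \left(42 + U\right)^{2}$ ($Y{\left(U \right)} = \left(- U \left(-1\right) + 42\right)^{2} = \left(U + 42\right)^{2} = \left(42 + U\right)^{2}$)
$\frac{\left(\left(1152444 + 831071\right) - 2502324\right) + Y{\left(-1371 \right)}}{2987974 + 3608714} = \frac{\left(\left(1152444 + 831071\right) - 2502324\right) + \left(42 - 1371\right)^{2}}{2987974 + 3608714} = \frac{\left(1983515 - 2502324\right) + \left(-1329\right)^{2}}{6596688} = \left(-518809 + 1766241\right) \frac{1}{6596688} = 1247432 \cdot \frac{1}{6596688} = \frac{155929}{824586}$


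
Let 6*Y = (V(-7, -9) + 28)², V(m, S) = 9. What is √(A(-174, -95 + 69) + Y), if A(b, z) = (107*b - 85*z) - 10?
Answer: I*√582834/6 ≈ 127.24*I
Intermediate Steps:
A(b, z) = -10 - 85*z + 107*b (A(b, z) = (-85*z + 107*b) - 10 = -10 - 85*z + 107*b)
Y = 1369/6 (Y = (9 + 28)²/6 = (⅙)*37² = (⅙)*1369 = 1369/6 ≈ 228.17)
√(A(-174, -95 + 69) + Y) = √((-10 - 85*(-95 + 69) + 107*(-174)) + 1369/6) = √((-10 - 85*(-26) - 18618) + 1369/6) = √((-10 + 2210 - 18618) + 1369/6) = √(-16418 + 1369/6) = √(-97139/6) = I*√582834/6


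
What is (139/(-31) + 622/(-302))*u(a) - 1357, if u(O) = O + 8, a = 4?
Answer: -6719677/4681 ≈ -1435.5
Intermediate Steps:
u(O) = 8 + O
(139/(-31) + 622/(-302))*u(a) - 1357 = (139/(-31) + 622/(-302))*(8 + 4) - 1357 = (139*(-1/31) + 622*(-1/302))*12 - 1357 = (-139/31 - 311/151)*12 - 1357 = -30630/4681*12 - 1357 = -367560/4681 - 1357 = -6719677/4681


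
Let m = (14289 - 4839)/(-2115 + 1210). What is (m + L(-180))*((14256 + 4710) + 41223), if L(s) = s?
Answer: -2074714830/181 ≈ -1.1463e+7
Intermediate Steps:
m = -1890/181 (m = 9450/(-905) = 9450*(-1/905) = -1890/181 ≈ -10.442)
(m + L(-180))*((14256 + 4710) + 41223) = (-1890/181 - 180)*((14256 + 4710) + 41223) = -34470*(18966 + 41223)/181 = -34470/181*60189 = -2074714830/181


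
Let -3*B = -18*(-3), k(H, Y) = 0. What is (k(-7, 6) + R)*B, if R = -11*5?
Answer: 990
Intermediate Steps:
R = -55
B = -18 (B = -(-6)*(-3) = -⅓*54 = -18)
(k(-7, 6) + R)*B = (0 - 55)*(-18) = -55*(-18) = 990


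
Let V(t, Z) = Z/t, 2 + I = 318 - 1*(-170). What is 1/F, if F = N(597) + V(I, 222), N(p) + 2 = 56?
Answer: 81/4411 ≈ 0.018363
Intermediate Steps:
N(p) = 54 (N(p) = -2 + 56 = 54)
I = 486 (I = -2 + (318 - 1*(-170)) = -2 + (318 + 170) = -2 + 488 = 486)
F = 4411/81 (F = 54 + 222/486 = 54 + 222*(1/486) = 54 + 37/81 = 4411/81 ≈ 54.457)
1/F = 1/(4411/81) = 81/4411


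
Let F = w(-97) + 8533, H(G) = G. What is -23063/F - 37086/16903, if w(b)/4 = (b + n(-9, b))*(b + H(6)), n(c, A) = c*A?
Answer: -9769171177/4630255693 ≈ -2.1099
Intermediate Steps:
n(c, A) = A*c
w(b) = -32*b*(6 + b) (w(b) = 4*((b + b*(-9))*(b + 6)) = 4*((b - 9*b)*(6 + b)) = 4*((-8*b)*(6 + b)) = 4*(-8*b*(6 + b)) = -32*b*(6 + b))
F = -273931 (F = 32*(-97)*(-6 - 1*(-97)) + 8533 = 32*(-97)*(-6 + 97) + 8533 = 32*(-97)*91 + 8533 = -282464 + 8533 = -273931)
-23063/F - 37086/16903 = -23063/(-273931) - 37086/16903 = -23063*(-1/273931) - 37086*1/16903 = 23063/273931 - 37086/16903 = -9769171177/4630255693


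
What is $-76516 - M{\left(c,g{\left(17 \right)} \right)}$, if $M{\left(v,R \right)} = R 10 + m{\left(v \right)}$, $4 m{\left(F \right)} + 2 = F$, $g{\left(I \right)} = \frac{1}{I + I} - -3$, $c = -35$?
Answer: $- \frac{5204519}{68} \approx -76537.0$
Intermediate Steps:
$g{\left(I \right)} = 3 + \frac{1}{2 I}$ ($g{\left(I \right)} = \frac{1}{2 I} + 3 = 3 + \frac{1}{2 I}$)
$m{\left(F \right)} = - \frac{1}{2} + \frac{F}{4}$
$M{\left(v,R \right)} = - \frac{1}{2} + 10 R + \frac{v}{4}$ ($M{\left(v,R \right)} = R 10 + \left(- \frac{1}{2} + \frac{v}{4}\right) = 10 R + \left(- \frac{1}{2} + \frac{v}{4}\right) = - \frac{1}{2} + 10 R + \frac{v}{4}$)
$-76516 - M{\left(c,g{\left(17 \right)} \right)} = -76516 - \left(- \frac{1}{2} + 10 \left(3 + \frac{1}{2 \cdot 17}\right) + \frac{1}{4} \left(-35\right)\right) = -76516 - \left(- \frac{1}{2} + 10 \left(3 + \frac{1}{2} \cdot \frac{1}{17}\right) - \frac{35}{4}\right) = -76516 - \left(- \frac{1}{2} + 10 \left(3 + \frac{1}{34}\right) - \frac{35}{4}\right) = -76516 - \left(- \frac{1}{2} + 10 \cdot \frac{103}{34} - \frac{35}{4}\right) = -76516 - \left(- \frac{1}{2} + \frac{515}{17} - \frac{35}{4}\right) = -76516 - \frac{1431}{68} = - \frac{5204519}{68}$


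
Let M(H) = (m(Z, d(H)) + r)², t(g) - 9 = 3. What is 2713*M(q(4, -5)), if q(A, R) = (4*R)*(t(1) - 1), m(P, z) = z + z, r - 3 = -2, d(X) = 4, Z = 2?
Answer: 219753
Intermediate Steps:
t(g) = 12 (t(g) = 9 + 3 = 12)
r = 1 (r = 3 - 2 = 1)
m(P, z) = 2*z
q(A, R) = 44*R (q(A, R) = (4*R)*(12 - 1) = (4*R)*11 = 44*R)
M(H) = 81 (M(H) = (2*4 + 1)² = (8 + 1)² = 9² = 81)
2713*M(q(4, -5)) = 2713*81 = 219753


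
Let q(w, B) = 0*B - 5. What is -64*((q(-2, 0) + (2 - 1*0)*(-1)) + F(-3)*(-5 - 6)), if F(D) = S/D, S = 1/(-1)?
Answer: 2048/3 ≈ 682.67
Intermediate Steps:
q(w, B) = -5 (q(w, B) = 0 - 5 = -5)
S = -1
F(D) = -1/D
-64*((q(-2, 0) + (2 - 1*0)*(-1)) + F(-3)*(-5 - 6)) = -64*((-5 + (2 - 1*0)*(-1)) + (-1/(-3))*(-5 - 6)) = -64*((-5 + (2 + 0)*(-1)) - 1*(-⅓)*(-11)) = -64*((-5 + 2*(-1)) + (⅓)*(-11)) = -64*((-5 - 2) - 11/3) = -64*(-7 - 11/3) = -64*(-32/3) = 2048/3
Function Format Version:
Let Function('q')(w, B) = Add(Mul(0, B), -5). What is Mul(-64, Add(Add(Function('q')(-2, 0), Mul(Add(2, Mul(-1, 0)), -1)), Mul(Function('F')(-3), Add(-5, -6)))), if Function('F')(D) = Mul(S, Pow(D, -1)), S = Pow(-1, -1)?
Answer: Rational(2048, 3) ≈ 682.67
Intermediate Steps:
Function('q')(w, B) = -5 (Function('q')(w, B) = Add(0, -5) = -5)
S = -1
Function('F')(D) = Mul(-1, Pow(D, -1))
Mul(-64, Add(Add(Function('q')(-2, 0), Mul(Add(2, Mul(-1, 0)), -1)), Mul(Function('F')(-3), Add(-5, -6)))) = Mul(-64, Add(Add(-5, Mul(Add(2, Mul(-1, 0)), -1)), Mul(Mul(-1, Pow(-3, -1)), Add(-5, -6)))) = Mul(-64, Add(Add(-5, Mul(Add(2, 0), -1)), Mul(Mul(-1, Rational(-1, 3)), -11))) = Mul(-64, Add(Add(-5, Mul(2, -1)), Mul(Rational(1, 3), -11))) = Mul(-64, Add(Add(-5, -2), Rational(-11, 3))) = Mul(-64, Add(-7, Rational(-11, 3))) = Mul(-64, Rational(-32, 3)) = Rational(2048, 3)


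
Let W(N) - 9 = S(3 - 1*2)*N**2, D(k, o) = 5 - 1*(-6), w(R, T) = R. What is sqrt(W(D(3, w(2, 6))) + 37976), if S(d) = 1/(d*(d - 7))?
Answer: sqrt(1366734)/6 ≈ 194.85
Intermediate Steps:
D(k, o) = 11 (D(k, o) = 5 + 6 = 11)
S(d) = 1/(d*(-7 + d))
W(N) = 9 - N**2/6 (W(N) = 9 + (1/((3 - 1*2)*(-7 + (3 - 1*2))))*N**2 = 9 + (1/((3 - 2)*(-7 + (3 - 2))))*N**2 = 9 + (1/(1*(-7 + 1)))*N**2 = 9 + (1/(-6))*N**2 = 9 + (1*(-1/6))*N**2 = 9 - N**2/6)
sqrt(W(D(3, w(2, 6))) + 37976) = sqrt((9 - 1/6*11**2) + 37976) = sqrt((9 - 1/6*121) + 37976) = sqrt((9 - 121/6) + 37976) = sqrt(-67/6 + 37976) = sqrt(227789/6) = sqrt(1366734)/6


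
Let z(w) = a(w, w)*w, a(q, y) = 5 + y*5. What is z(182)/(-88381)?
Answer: -166530/88381 ≈ -1.8842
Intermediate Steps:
a(q, y) = 5 + 5*y
z(w) = w*(5 + 5*w) (z(w) = (5 + 5*w)*w = w*(5 + 5*w))
z(182)/(-88381) = (5*182*(1 + 182))/(-88381) = (5*182*183)*(-1/88381) = 166530*(-1/88381) = -166530/88381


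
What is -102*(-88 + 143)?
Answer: -5610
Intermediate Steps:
-102*(-88 + 143) = -102*55 = -5610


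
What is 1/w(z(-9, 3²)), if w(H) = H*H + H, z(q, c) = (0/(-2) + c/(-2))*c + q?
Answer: 4/9603 ≈ 0.00041654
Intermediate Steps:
z(q, c) = q - c²/2 (z(q, c) = (0*(-½) + c*(-½))*c + q = (0 - c/2)*c + q = (-c/2)*c + q = -c²/2 + q = q - c²/2)
w(H) = H + H² (w(H) = H² + H = H + H²)
1/w(z(-9, 3²)) = 1/((-9 - (3²)²/2)*(1 + (-9 - (3²)²/2))) = 1/((-9 - ½*9²)*(1 + (-9 - ½*9²))) = 1/((-9 - ½*81)*(1 + (-9 - ½*81))) = 1/((-9 - 81/2)*(1 + (-9 - 81/2))) = 1/(-99*(1 - 99/2)/2) = 1/(-99/2*(-97/2)) = 1/(9603/4) = 4/9603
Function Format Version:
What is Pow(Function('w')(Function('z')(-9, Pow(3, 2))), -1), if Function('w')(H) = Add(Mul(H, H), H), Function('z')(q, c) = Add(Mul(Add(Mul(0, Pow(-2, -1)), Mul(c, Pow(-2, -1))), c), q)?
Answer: Rational(4, 9603) ≈ 0.00041654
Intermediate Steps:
Function('z')(q, c) = Add(q, Mul(Rational(-1, 2), Pow(c, 2))) (Function('z')(q, c) = Add(Mul(Add(Mul(0, Rational(-1, 2)), Mul(c, Rational(-1, 2))), c), q) = Add(Mul(Add(0, Mul(Rational(-1, 2), c)), c), q) = Add(Mul(Mul(Rational(-1, 2), c), c), q) = Add(Mul(Rational(-1, 2), Pow(c, 2)), q) = Add(q, Mul(Rational(-1, 2), Pow(c, 2))))
Function('w')(H) = Add(H, Pow(H, 2)) (Function('w')(H) = Add(Pow(H, 2), H) = Add(H, Pow(H, 2)))
Pow(Function('w')(Function('z')(-9, Pow(3, 2))), -1) = Pow(Mul(Add(-9, Mul(Rational(-1, 2), Pow(Pow(3, 2), 2))), Add(1, Add(-9, Mul(Rational(-1, 2), Pow(Pow(3, 2), 2))))), -1) = Pow(Mul(Add(-9, Mul(Rational(-1, 2), Pow(9, 2))), Add(1, Add(-9, Mul(Rational(-1, 2), Pow(9, 2))))), -1) = Pow(Mul(Add(-9, Mul(Rational(-1, 2), 81)), Add(1, Add(-9, Mul(Rational(-1, 2), 81)))), -1) = Pow(Mul(Add(-9, Rational(-81, 2)), Add(1, Add(-9, Rational(-81, 2)))), -1) = Pow(Mul(Rational(-99, 2), Add(1, Rational(-99, 2))), -1) = Pow(Mul(Rational(-99, 2), Rational(-97, 2)), -1) = Pow(Rational(9603, 4), -1) = Rational(4, 9603)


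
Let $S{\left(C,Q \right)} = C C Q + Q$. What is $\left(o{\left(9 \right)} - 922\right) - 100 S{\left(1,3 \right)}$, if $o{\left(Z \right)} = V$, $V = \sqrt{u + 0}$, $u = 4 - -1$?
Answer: $-1522 + \sqrt{5} \approx -1519.8$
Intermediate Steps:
$S{\left(C,Q \right)} = Q + Q C^{2}$ ($S{\left(C,Q \right)} = C^{2} Q + Q = Q C^{2} + Q = Q + Q C^{2}$)
$u = 5$ ($u = 4 + 1 = 5$)
$V = \sqrt{5}$ ($V = \sqrt{5 + 0} = \sqrt{5} \approx 2.2361$)
$o{\left(Z \right)} = \sqrt{5}$
$\left(o{\left(9 \right)} - 922\right) - 100 S{\left(1,3 \right)} = \left(\sqrt{5} - 922\right) - 100 \cdot 3 \left(1 + 1^{2}\right) = \left(-922 + \sqrt{5}\right) - 100 \cdot 3 \left(1 + 1\right) = \left(-922 + \sqrt{5}\right) - 100 \cdot 3 \cdot 2 = \left(-922 + \sqrt{5}\right) - 600 = -1522 + \sqrt{5}$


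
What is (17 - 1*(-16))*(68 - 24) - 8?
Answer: 1444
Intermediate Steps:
(17 - 1*(-16))*(68 - 24) - 8 = (17 + 16)*44 - 8 = 33*44 - 8 = 1452 - 8 = 1444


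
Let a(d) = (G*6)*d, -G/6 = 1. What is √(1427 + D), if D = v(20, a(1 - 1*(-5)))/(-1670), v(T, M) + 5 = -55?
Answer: √39798605/167 ≈ 37.776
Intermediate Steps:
G = -6 (G = -6*1 = -6)
a(d) = -36*d (a(d) = (-6*6)*d = -36*d)
v(T, M) = -60 (v(T, M) = -5 - 55 = -60)
D = 6/167 (D = -60/(-1670) = -60*(-1/1670) = 6/167 ≈ 0.035928)
√(1427 + D) = √(1427 + 6/167) = √(238315/167) = √39798605/167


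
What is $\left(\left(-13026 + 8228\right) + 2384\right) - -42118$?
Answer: $39704$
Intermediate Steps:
$\left(\left(-13026 + 8228\right) + 2384\right) - -42118 = \left(-4798 + 2384\right) + 42118 = -2414 + 42118 = 39704$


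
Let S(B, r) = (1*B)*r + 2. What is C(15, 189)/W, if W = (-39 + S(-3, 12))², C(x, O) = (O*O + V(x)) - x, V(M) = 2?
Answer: 35708/5329 ≈ 6.7007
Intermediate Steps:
S(B, r) = 2 + B*r (S(B, r) = B*r + 2 = 2 + B*r)
C(x, O) = 2 + O² - x (C(x, O) = (O*O + 2) - x = (O² + 2) - x = (2 + O²) - x = 2 + O² - x)
W = 5329 (W = (-39 + (2 - 3*12))² = (-39 + (2 - 36))² = (-39 - 34)² = (-73)² = 5329)
C(15, 189)/W = (2 + 189² - 1*15)/5329 = (2 + 35721 - 15)*(1/5329) = 35708*(1/5329) = 35708/5329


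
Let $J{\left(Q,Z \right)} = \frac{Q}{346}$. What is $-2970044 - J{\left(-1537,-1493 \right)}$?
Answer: $- \frac{1027633687}{346} \approx -2.97 \cdot 10^{6}$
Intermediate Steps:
$J{\left(Q,Z \right)} = \frac{Q}{346}$ ($J{\left(Q,Z \right)} = Q \frac{1}{346} = \frac{Q}{346}$)
$-2970044 - J{\left(-1537,-1493 \right)} = -2970044 - \frac{1}{346} \left(-1537\right) = -2970044 - - \frac{1537}{346} = -2970044 + \frac{1537}{346} = - \frac{1027633687}{346}$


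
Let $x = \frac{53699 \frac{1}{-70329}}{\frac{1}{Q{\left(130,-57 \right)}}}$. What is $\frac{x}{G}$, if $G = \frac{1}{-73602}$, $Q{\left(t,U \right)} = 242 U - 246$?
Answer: $- \frac{18497015774640}{23443} \approx -7.8902 \cdot 10^{8}$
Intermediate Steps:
$Q{\left(t,U \right)} = -246 + 242 U$
$G = - \frac{1}{73602} \approx -1.3587 \cdot 10^{-5}$
$x = \frac{251311320}{23443}$ ($x = \frac{53699 \frac{1}{-70329}}{\frac{1}{-246 + 242 \left(-57\right)}} = \frac{53699 \left(- \frac{1}{70329}\right)}{\frac{1}{-246 - 13794}} = - \frac{53699}{70329 \frac{1}{-14040}} = - \frac{53699}{70329 \left(- \frac{1}{14040}\right)} = \left(- \frac{53699}{70329}\right) \left(-14040\right) = \frac{251311320}{23443} \approx 10720.0$)
$\frac{x}{G} = \frac{251311320}{23443 \left(- \frac{1}{73602}\right)} = \frac{251311320}{23443} \left(-73602\right) = - \frac{18497015774640}{23443}$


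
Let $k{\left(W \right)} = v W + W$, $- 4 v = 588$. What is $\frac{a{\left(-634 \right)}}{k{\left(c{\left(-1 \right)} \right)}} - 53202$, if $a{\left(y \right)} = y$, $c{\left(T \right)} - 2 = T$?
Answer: $- \frac{3883429}{73} \approx -53198.0$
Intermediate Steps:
$v = -147$ ($v = \left(- \frac{1}{4}\right) 588 = -147$)
$c{\left(T \right)} = 2 + T$
$k{\left(W \right)} = - 146 W$ ($k{\left(W \right)} = - 147 W + W = - 146 W$)
$\frac{a{\left(-634 \right)}}{k{\left(c{\left(-1 \right)} \right)}} - 53202 = - \frac{634}{\left(-146\right) \left(2 - 1\right)} - 53202 = - \frac{634}{\left(-146\right) 1} - 53202 = - \frac{634}{-146} - 53202 = \left(-634\right) \left(- \frac{1}{146}\right) - 53202 = \frac{317}{73} - 53202 = - \frac{3883429}{73}$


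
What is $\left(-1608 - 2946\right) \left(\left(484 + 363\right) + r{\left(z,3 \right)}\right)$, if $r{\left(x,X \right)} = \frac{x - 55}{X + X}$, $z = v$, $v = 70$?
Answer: $-3868623$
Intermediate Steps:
$z = 70$
$r{\left(x,X \right)} = \frac{-55 + x}{2 X}$
$\left(-1608 - 2946\right) \left(\left(484 + 363\right) + r{\left(z,3 \right)}\right) = \left(-1608 - 2946\right) \left(\left(484 + 363\right) + \frac{-55 + 70}{2 \cdot 3}\right) = - 4554 \left(847 + \frac{1}{2} \cdot \frac{1}{3} \cdot 15\right) = - 4554 \left(847 + \frac{5}{2}\right) = \left(-4554\right) \frac{1699}{2} = -3868623$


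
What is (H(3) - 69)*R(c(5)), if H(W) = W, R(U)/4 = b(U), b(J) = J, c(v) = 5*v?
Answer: -6600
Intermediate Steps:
R(U) = 4*U
(H(3) - 69)*R(c(5)) = (3 - 69)*(4*(5*5)) = -264*25 = -66*100 = -6600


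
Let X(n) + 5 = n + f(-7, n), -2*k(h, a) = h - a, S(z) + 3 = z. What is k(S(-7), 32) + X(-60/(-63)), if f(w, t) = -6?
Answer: 230/21 ≈ 10.952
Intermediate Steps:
S(z) = -3 + z
k(h, a) = a/2 - h/2 (k(h, a) = -(h - a)/2 = a/2 - h/2)
X(n) = -11 + n (X(n) = -5 + (n - 6) = -5 + (-6 + n) = -11 + n)
k(S(-7), 32) + X(-60/(-63)) = ((1/2)*32 - (-3 - 7)/2) + (-11 - 60/(-63)) = (16 - 1/2*(-10)) + (-11 - 60*(-1/63)) = (16 + 5) + (-11 + 20/21) = 21 - 211/21 = 230/21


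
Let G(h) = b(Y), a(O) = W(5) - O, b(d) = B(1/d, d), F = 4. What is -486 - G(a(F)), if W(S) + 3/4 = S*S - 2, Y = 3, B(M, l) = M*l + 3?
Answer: -490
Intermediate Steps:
B(M, l) = 3 + M*l
b(d) = 4 (b(d) = 3 + (1/d)*d = 3 + d/d = 3 + 1 = 4)
W(S) = -11/4 + S² (W(S) = -¾ + (S*S - 2) = -¾ + (S² - 2) = -¾ + (-2 + S²) = -11/4 + S²)
a(O) = 89/4 - O (a(O) = (-11/4 + 5²) - O = (-11/4 + 25) - O = 89/4 - O)
G(h) = 4
-486 - G(a(F)) = -486 - 1*4 = -486 - 4 = -490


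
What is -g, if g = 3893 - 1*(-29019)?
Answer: -32912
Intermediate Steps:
g = 32912 (g = 3893 + 29019 = 32912)
-g = -1*32912 = -32912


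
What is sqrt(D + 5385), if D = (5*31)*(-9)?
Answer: sqrt(3990) ≈ 63.166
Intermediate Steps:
D = -1395 (D = 155*(-9) = -1395)
sqrt(D + 5385) = sqrt(-1395 + 5385) = sqrt(3990)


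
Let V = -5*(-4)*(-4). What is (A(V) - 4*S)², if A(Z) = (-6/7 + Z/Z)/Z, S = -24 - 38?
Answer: 19287376641/313600 ≈ 61503.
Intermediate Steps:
S = -62
V = -80 (V = 20*(-4) = -80)
A(Z) = 1/(7*Z) (A(Z) = (-6*⅐ + 1)/Z = (-6/7 + 1)/Z = 1/(7*Z))
(A(V) - 4*S)² = ((⅐)/(-80) - 4*(-62))² = ((⅐)*(-1/80) + 248)² = (-1/560 + 248)² = (138879/560)² = 19287376641/313600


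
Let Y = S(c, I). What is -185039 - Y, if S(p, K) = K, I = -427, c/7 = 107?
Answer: -184612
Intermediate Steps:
c = 749 (c = 7*107 = 749)
Y = -427
-185039 - Y = -185039 - 1*(-427) = -185039 + 427 = -184612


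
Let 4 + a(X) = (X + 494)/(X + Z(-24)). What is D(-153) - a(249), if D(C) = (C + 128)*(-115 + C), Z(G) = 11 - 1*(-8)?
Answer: 1795929/268 ≈ 6701.2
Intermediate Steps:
Z(G) = 19 (Z(G) = 11 + 8 = 19)
a(X) = -4 + (494 + X)/(19 + X) (a(X) = -4 + (X + 494)/(X + 19) = -4 + (494 + X)/(19 + X))
D(C) = (-115 + C)*(128 + C) (D(C) = (128 + C)*(-115 + C) = (-115 + C)*(128 + C))
D(-153) - a(249) = (-14720 + (-153)² + 13*(-153)) - (418 - 3*249)/(19 + 249) = (-14720 + 23409 - 1989) - (418 - 747)/268 = 6700 - (-329)/268 = 6700 - 1*(-329/268) = 6700 + 329/268 = 1795929/268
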